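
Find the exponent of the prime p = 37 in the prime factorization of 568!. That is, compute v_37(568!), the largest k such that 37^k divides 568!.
v_37(568!) = 15

Legendre's formula: v_p(n!) = Σ_{k ≥ 1} ⌊n / p^k⌋. For p = 37, n = 568, the terms are:
  ⌊568/37^1⌋ = ⌊568/37⌋ = 15
(the next term ⌊568/37^2⌋ = 0, terminating the sum). Summing: v_37(568!) = 15 = 15.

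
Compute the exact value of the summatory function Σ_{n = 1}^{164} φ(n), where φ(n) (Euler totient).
Σ_{n ≤ 164} φ(n) = 8234

Compute φ(n) for each 1 ≤ n ≤ 164: φ(1) = 1, φ(2) = 1, φ(3) = 2, φ(4) = 2, φ(5) = 4, φ(6) = 2, φ(7) = 6, φ(8) = 4, φ(9) = 6, φ(10) = 4, φ(11) = 10, φ(12) = 4, φ(13) = 12, φ(14) = 6, φ(15) = 8, φ(16) = 8, φ(17) = 16, φ(18) = 6, φ(19) = 18, φ(20) = 8, φ(21) = 12, φ(22) = 10, φ(23) = 22, φ(24) = 8, φ(25) = 20, φ(26) = 12, φ(27) = 18, φ(28) = 12, φ(29) = 28, φ(30) = 8, φ(31) = 30, φ(32) = 16, φ(33) = 20, φ(34) = 16, φ(35) = 24, φ(36) = 12, φ(37) = 36, φ(38) = 18, φ(39) = 24, φ(40) = 16, φ(41) = 40, φ(42) = 12, φ(43) = 42, φ(44) = 20, φ(45) = 24, φ(46) = 22, φ(47) = 46, φ(48) = 16, φ(49) = 42, φ(50) = 20, φ(51) = 32, φ(52) = 24, φ(53) = 52, φ(54) = 18, φ(55) = 40, φ(56) = 24, φ(57) = 36, φ(58) = 28, φ(59) = 58, φ(60) = 16, φ(61) = 60, φ(62) = 30, φ(63) = 36, φ(64) = 32, φ(65) = 48, φ(66) = 20, φ(67) = 66, φ(68) = 32, φ(69) = 44, φ(70) = 24, φ(71) = 70, φ(72) = 24, φ(73) = 72, φ(74) = 36, φ(75) = 40, φ(76) = 36, φ(77) = 60, φ(78) = 24, φ(79) = 78, φ(80) = 32, φ(81) = 54, φ(82) = 40, φ(83) = 82, φ(84) = 24, φ(85) = 64, φ(86) = 42, φ(87) = 56, φ(88) = 40, φ(89) = 88, φ(90) = 24, φ(91) = 72, φ(92) = 44, φ(93) = 60, φ(94) = 46, φ(95) = 72, φ(96) = 32, φ(97) = 96, φ(98) = 42, φ(99) = 60, φ(100) = 40, φ(101) = 100, φ(102) = 32, φ(103) = 102, φ(104) = 48, φ(105) = 48, φ(106) = 52, φ(107) = 106, φ(108) = 36, φ(109) = 108, φ(110) = 40, φ(111) = 72, φ(112) = 48, φ(113) = 112, φ(114) = 36, φ(115) = 88, φ(116) = 56, φ(117) = 72, φ(118) = 58, φ(119) = 96, φ(120) = 32, φ(121) = 110, φ(122) = 60, φ(123) = 80, φ(124) = 60, φ(125) = 100, φ(126) = 36, φ(127) = 126, φ(128) = 64, φ(129) = 84, φ(130) = 48, φ(131) = 130, φ(132) = 40, φ(133) = 108, φ(134) = 66, φ(135) = 72, φ(136) = 64, φ(137) = 136, φ(138) = 44, φ(139) = 138, φ(140) = 48, φ(141) = 92, φ(142) = 70, φ(143) = 120, φ(144) = 48, φ(145) = 112, φ(146) = 72, φ(147) = 84, φ(148) = 72, φ(149) = 148, φ(150) = 40, φ(151) = 150, φ(152) = 72, φ(153) = 96, φ(154) = 60, φ(155) = 120, φ(156) = 48, φ(157) = 156, φ(158) = 78, φ(159) = 104, φ(160) = 64, φ(161) = 132, φ(162) = 54, φ(163) = 162, φ(164) = 80. Summing all 164 values: 8234. (Average order: Σ_{n ≤ x} φ(n) ~ (3/π²) x². For x = 164, (3/π²)·164² ≈ 8175.40.)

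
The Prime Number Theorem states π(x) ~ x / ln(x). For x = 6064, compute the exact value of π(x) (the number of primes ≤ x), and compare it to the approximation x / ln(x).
π(6064) = 790;  x/ln(x) ≈ 696.20;  relative error ≈ 11.87%.

Directly count primes up to 6064: π(6064) = 790. The PNT approximation gives 6064/ln(6064) ≈ 6064/8.71012 ≈ 696.20. Relative error (π(x) − x/ln(x)) / π(x) ≈ 11.87%; the approximation is known to undercount slightly (Li(x) is a better estimate).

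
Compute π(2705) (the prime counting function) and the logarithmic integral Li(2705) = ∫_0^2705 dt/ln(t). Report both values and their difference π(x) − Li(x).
π(2705) = 393;  Li(2705) ≈ 405.68;  π(x) − Li(x) ≈ -12.68.

Direct count of primes ≤ 2705 gives π(2705) = 393. Numerical evaluation of the logarithmic integral gives Li(2705) ≈ 405.68. The difference π(x) − Li(x) ≈ -12.68 is typically negative for small/moderate x (Li(x) overestimates), though Littlewood's theorem shows this sign changes infinitely often.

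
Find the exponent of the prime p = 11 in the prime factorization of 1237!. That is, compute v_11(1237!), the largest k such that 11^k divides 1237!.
v_11(1237!) = 122

Legendre's formula: v_p(n!) = Σ_{k ≥ 1} ⌊n / p^k⌋. For p = 11, n = 1237, the terms are:
  ⌊1237/11^1⌋ = ⌊1237/11⌋ = 112
  ⌊1237/11^2⌋ = ⌊1237/121⌋ = 10
(the next term ⌊1237/11^3⌋ = 0, terminating the sum). Summing: v_11(1237!) = 112 + 10 = 122.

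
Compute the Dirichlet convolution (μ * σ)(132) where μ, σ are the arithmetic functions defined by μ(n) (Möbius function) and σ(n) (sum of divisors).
(μ * σ)(132) = 132

Divisors of 132: [1, 2, 3, 4, 6, 11, 12, 22, 33, 44, 66, 132]. For each d | 132:
  d = 1: μ(1) · σ(132/1) = 1 · 336 = 336
  d = 2: μ(2) · σ(132/2) = -1 · 144 = -144
  d = 3: μ(3) · σ(132/3) = -1 · 84 = -84
  d = 4: μ(4) · σ(132/4) = 0 · 48 = 0
  d = 6: μ(6) · σ(132/6) = 1 · 36 = 36
  d = 11: μ(11) · σ(132/11) = -1 · 28 = -28
  d = 12: μ(12) · σ(132/12) = 0 · 12 = 0
  d = 22: μ(22) · σ(132/22) = 1 · 12 = 12
  d = 33: μ(33) · σ(132/33) = 1 · 7 = 7
  d = 44: μ(44) · σ(132/44) = 0 · 4 = 0
  d = 66: μ(66) · σ(132/66) = -1 · 3 = -3
  d = 132: μ(132) · σ(132/132) = 0 · 1 = 0
Summing: (μ * σ)(132) = 336 + -144 + -84 + 0 + 36 + -28 + 0 + 12 + 7 + 0 + -3 + 0 = 132.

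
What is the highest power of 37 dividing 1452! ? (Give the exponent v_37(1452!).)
v_37(1452!) = 40

Legendre's formula: v_p(n!) = Σ_{k ≥ 1} ⌊n / p^k⌋. For p = 37, n = 1452, the terms are:
  ⌊1452/37^1⌋ = ⌊1452/37⌋ = 39
  ⌊1452/37^2⌋ = ⌊1452/1369⌋ = 1
(the next term ⌊1452/37^3⌋ = 0, terminating the sum). Summing: v_37(1452!) = 39 + 1 = 40.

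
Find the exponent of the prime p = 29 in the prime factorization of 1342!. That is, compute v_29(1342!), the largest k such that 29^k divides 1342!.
v_29(1342!) = 47

Legendre's formula: v_p(n!) = Σ_{k ≥ 1} ⌊n / p^k⌋. For p = 29, n = 1342, the terms are:
  ⌊1342/29^1⌋ = ⌊1342/29⌋ = 46
  ⌊1342/29^2⌋ = ⌊1342/841⌋ = 1
(the next term ⌊1342/29^3⌋ = 0, terminating the sum). Summing: v_29(1342!) = 46 + 1 = 47.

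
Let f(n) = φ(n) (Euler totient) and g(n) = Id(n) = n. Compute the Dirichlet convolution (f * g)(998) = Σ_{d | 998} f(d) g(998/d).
(φ * Id)(998) = 2991

Divisors of 998: [1, 2, 499, 998]. For each d | 998:
  d = 1: φ(1) · Id(998/1) = 1 · 998 = 998
  d = 2: φ(2) · Id(998/2) = 1 · 499 = 499
  d = 499: φ(499) · Id(998/499) = 498 · 2 = 996
  d = 998: φ(998) · Id(998/998) = 498 · 1 = 498
Summing: (φ * Id)(998) = 998 + 499 + 996 + 498 = 2991.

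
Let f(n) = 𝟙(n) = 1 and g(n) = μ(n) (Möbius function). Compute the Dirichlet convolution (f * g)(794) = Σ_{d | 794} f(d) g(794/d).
(𝟙 * μ)(794) = 0

Divisors of 794: [1, 2, 397, 794]. For each d | 794:
  d = 1: 𝟙(1) · μ(794/1) = 1 · 1 = 1
  d = 2: 𝟙(2) · μ(794/2) = 1 · -1 = -1
  d = 397: 𝟙(397) · μ(794/397) = 1 · -1 = -1
  d = 794: 𝟙(794) · μ(794/794) = 1 · 1 = 1
Summing: (𝟙 * μ)(794) = 1 + -1 + -1 + 1 = 0.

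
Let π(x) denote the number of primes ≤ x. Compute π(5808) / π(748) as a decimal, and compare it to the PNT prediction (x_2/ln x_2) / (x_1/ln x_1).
π(5808)/π(748) = 762/132 ≈ 5.7727;  PNT prediction ≈ 5.9285.

π(748) = 132 and π(5808) = 762, so π(5808)/π(748) ≈ 5.7727. The PNT-predicted ratio is (5808/ln(5808)) / (748/ln(748)) ≈ 5.9285. The two agree to within a few percent, as expected.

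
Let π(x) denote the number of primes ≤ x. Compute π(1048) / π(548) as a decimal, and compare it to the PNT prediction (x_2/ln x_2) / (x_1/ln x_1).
π(1048)/π(548) = 175/101 ≈ 1.7327;  PNT prediction ≈ 1.7341.

π(548) = 101 and π(1048) = 175, so π(1048)/π(548) ≈ 1.7327. The PNT-predicted ratio is (1048/ln(1048)) / (548/ln(548)) ≈ 1.7341. The two agree to within a few percent, as expected.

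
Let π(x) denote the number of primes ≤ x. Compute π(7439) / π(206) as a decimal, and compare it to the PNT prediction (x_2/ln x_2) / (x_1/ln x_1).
π(7439)/π(206) = 942/46 ≈ 20.4783;  PNT prediction ≈ 21.5827.

π(206) = 46 and π(7439) = 942, so π(7439)/π(206) ≈ 20.4783. The PNT-predicted ratio is (7439/ln(7439)) / (206/ln(206)) ≈ 21.5827. The two agree to within a few percent, as expected.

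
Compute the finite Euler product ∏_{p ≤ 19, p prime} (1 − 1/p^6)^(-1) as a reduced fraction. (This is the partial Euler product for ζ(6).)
∏ = 99475806666511821483705625/97780003061374251090837504

The primes p ≤ 19 are [2, 3, 5, 7, 11, 13, 17, 19]. For each prime, (1 − 1/p^6)^(-1) = p^6 / (p^6 − 1). The product is (1 − 1/2^6)^(-1), (1 − 1/3^6)^(-1), (1 − 1/5^6)^(-1), (1 − 1/7^6)^(-1), (1 − 1/11^6)^(-1), (1 − 1/13^6)^(-1), (1 − 1/17^6)^(-1), (1 − 1/19^6)^(-1) = ∏ p^6 / (p^6 − 1) = 99475806666511821483705625/97780003061374251090837504.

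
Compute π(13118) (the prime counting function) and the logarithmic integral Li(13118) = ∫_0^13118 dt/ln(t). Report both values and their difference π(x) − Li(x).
π(13118) = 1560;  Li(13118) ≈ 1579.56;  π(x) − Li(x) ≈ -19.56.

Direct count of primes ≤ 13118 gives π(13118) = 1560. Numerical evaluation of the logarithmic integral gives Li(13118) ≈ 1579.56. The difference π(x) − Li(x) ≈ -19.56 is typically negative for small/moderate x (Li(x) overestimates), though Littlewood's theorem shows this sign changes infinitely often.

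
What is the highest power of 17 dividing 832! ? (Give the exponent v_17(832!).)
v_17(832!) = 50

Legendre's formula: v_p(n!) = Σ_{k ≥ 1} ⌊n / p^k⌋. For p = 17, n = 832, the terms are:
  ⌊832/17^1⌋ = ⌊832/17⌋ = 48
  ⌊832/17^2⌋ = ⌊832/289⌋ = 2
(the next term ⌊832/17^3⌋ = 0, terminating the sum). Summing: v_17(832!) = 48 + 2 = 50.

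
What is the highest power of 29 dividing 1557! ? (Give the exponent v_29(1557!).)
v_29(1557!) = 54

Legendre's formula: v_p(n!) = Σ_{k ≥ 1} ⌊n / p^k⌋. For p = 29, n = 1557, the terms are:
  ⌊1557/29^1⌋ = ⌊1557/29⌋ = 53
  ⌊1557/29^2⌋ = ⌊1557/841⌋ = 1
(the next term ⌊1557/29^3⌋ = 0, terminating the sum). Summing: v_29(1557!) = 53 + 1 = 54.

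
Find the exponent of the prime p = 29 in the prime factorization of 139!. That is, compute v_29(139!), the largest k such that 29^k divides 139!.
v_29(139!) = 4

Legendre's formula: v_p(n!) = Σ_{k ≥ 1} ⌊n / p^k⌋. For p = 29, n = 139, the terms are:
  ⌊139/29^1⌋ = ⌊139/29⌋ = 4
(the next term ⌊139/29^2⌋ = 0, terminating the sum). Summing: v_29(139!) = 4 = 4.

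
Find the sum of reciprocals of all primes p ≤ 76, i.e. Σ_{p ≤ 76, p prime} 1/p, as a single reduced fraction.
Σ 1/p = 71544353681891529224514036059/40729680599249024150621323470

π(76) = 21, so the primes ≤ 76 are [2, 3, 5, 7, 11, 13, 17, 19, 23, 29, 31, 37, 41, 43, 47, 53, 59, 61, 67, 71, 73]. Summing 1/p over these primes: 71544353681891529224514036059/40729680599249024150621323470 ≈ 1.7566. Mertens estimate ln ln(76) + 0.2615 ≈ 1.7272.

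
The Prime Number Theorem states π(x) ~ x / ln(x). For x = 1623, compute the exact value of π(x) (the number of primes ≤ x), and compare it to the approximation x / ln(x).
π(1623) = 257;  x/ln(x) ≈ 219.56;  relative error ≈ 14.57%.

Directly count primes up to 1623: π(1623) = 257. The PNT approximation gives 1623/ln(1623) ≈ 1623/7.39203 ≈ 219.56. Relative error (π(x) − x/ln(x)) / π(x) ≈ 14.57%; the approximation is known to undercount slightly (Li(x) is a better estimate).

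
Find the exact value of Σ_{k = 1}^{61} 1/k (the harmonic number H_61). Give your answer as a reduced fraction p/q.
H_61 = 925372872575832277072279171/197044480683803711251893600

Direct summation: H_61 = 1 + 1/2 + ... + 1/61. The least common denominator is lcm(1, ..., 61) = 591133442051411133755680800; over this denominator the numerator is 591133442051411133755680800 + 295566721025705566877840400 + 197044480683803711251893600 + 147783360512852783438920200 + 118226688410282226751136160 + 98522240341901855625946800 + 84447634578773019107954400 + 73891680256426391719460100 + 65681493561267903750631200 + 59113344205141113375568080 + 53739403822855557614152800 + 49261120170950927812973400 + 45471803234723933365821600 + 42223817289386509553977200 + 39408896136760742250378720 + 36945840128213195859730050 + 34772555414788890220922400 + 32840746780633951875315600 + 31112286423758480723983200 + 29556672102570556687784040 + 28149211526257673035984800 + 26869701911427778807076400 + 25701454002235266685029600 + 24630560085475463906486700 + 23645337682056445350227232 + 22735901617361966682910800 + 21893831187089301250210400 + 21111908644693254776988600 + 20383911794876245991575200 + 19704448068380371125189360 + 19068820711335843024376800 + 18472920064106597929865025 + 17913134607618519204717600 + 17386277707394445110461200 + 16889526915754603821590880 + 16420373390316975937657800 + 15976579514903003615018400 + 15556143211879240361991600 + 15157267744907977788607200 + 14778336051285278343892020 + 14417888830522222774528800 + 14074605763128836517992400 + 13747289350032817064085600 + 13434850955713889403538200 + 13136298712253580750126240 + 12850727001117633342514800 + 12577307277689598590546400 + 12315280042737731953243350 + 12063947796967574158279200 + 11822668841028222675113616 + 11590851804929630073640800 + 11367950808680983341455400 + 11153461170781342146333600 + 10946915593544650625105200 + 10747880764571111522830560 + 10555954322346627388494300 + 10370762141252826907994400 + 10191955897438122995787600 + 10019210882227307351791200 + 9852224034190185562594680 + 9690712164777231700912800 = 2776118617727496831216837513, so H_61 = 2776118617727496831216837513/591133442051411133755680800; reducing by gcd(2776118617727496831216837513, 591133442051411133755680800) = 3 gives 925372872575832277072279171/197044480683803711251893600 ≈ 4.69626. (The PNT-adjacent estimate ln(61) + γ ≈ 4.68809 matches within O(1/n).)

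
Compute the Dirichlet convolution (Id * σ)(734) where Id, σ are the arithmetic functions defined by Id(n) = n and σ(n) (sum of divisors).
(Id * σ)(734) = 3675

Divisors of 734: [1, 2, 367, 734]. For each d | 734:
  d = 1: Id(1) · σ(734/1) = 1 · 1104 = 1104
  d = 2: Id(2) · σ(734/2) = 2 · 368 = 736
  d = 367: Id(367) · σ(734/367) = 367 · 3 = 1101
  d = 734: Id(734) · σ(734/734) = 734 · 1 = 734
Summing: (Id * σ)(734) = 1104 + 736 + 1101 + 734 = 3675.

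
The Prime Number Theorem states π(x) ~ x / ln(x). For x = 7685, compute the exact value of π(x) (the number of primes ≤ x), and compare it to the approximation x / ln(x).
π(7685) = 974;  x/ln(x) ≈ 858.94;  relative error ≈ 11.81%.

Directly count primes up to 7685: π(7685) = 974. The PNT approximation gives 7685/ln(7685) ≈ 7685/8.94703 ≈ 858.94. Relative error (π(x) − x/ln(x)) / π(x) ≈ 11.81%; the approximation is known to undercount slightly (Li(x) is a better estimate).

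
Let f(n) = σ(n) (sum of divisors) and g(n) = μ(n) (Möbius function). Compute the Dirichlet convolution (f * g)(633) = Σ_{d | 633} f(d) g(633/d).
(σ * μ)(633) = 633

Divisors of 633: [1, 3, 211, 633]. For each d | 633:
  d = 1: σ(1) · μ(633/1) = 1 · 1 = 1
  d = 3: σ(3) · μ(633/3) = 4 · -1 = -4
  d = 211: σ(211) · μ(633/211) = 212 · -1 = -212
  d = 633: σ(633) · μ(633/633) = 848 · 1 = 848
Summing: (σ * μ)(633) = 1 + -4 + -212 + 848 = 633.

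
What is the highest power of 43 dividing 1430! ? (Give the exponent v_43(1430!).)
v_43(1430!) = 33

Legendre's formula: v_p(n!) = Σ_{k ≥ 1} ⌊n / p^k⌋. For p = 43, n = 1430, the terms are:
  ⌊1430/43^1⌋ = ⌊1430/43⌋ = 33
(the next term ⌊1430/43^2⌋ = 0, terminating the sum). Summing: v_43(1430!) = 33 = 33.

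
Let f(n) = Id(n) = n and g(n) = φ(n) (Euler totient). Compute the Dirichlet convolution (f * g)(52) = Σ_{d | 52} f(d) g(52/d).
(Id * φ)(52) = 200

Divisors of 52: [1, 2, 4, 13, 26, 52]. For each d | 52:
  d = 1: Id(1) · φ(52/1) = 1 · 24 = 24
  d = 2: Id(2) · φ(52/2) = 2 · 12 = 24
  d = 4: Id(4) · φ(52/4) = 4 · 12 = 48
  d = 13: Id(13) · φ(52/13) = 13 · 2 = 26
  d = 26: Id(26) · φ(52/26) = 26 · 1 = 26
  d = 52: Id(52) · φ(52/52) = 52 · 1 = 52
Summing: (Id * φ)(52) = 24 + 24 + 48 + 26 + 26 + 52 = 200.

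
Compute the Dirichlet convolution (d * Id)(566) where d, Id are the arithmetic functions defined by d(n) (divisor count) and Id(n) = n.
(d * Id)(566) = 1140

Divisors of 566: [1, 2, 283, 566]. For each d | 566:
  d = 1: d(1) · Id(566/1) = 1 · 566 = 566
  d = 2: d(2) · Id(566/2) = 2 · 283 = 566
  d = 283: d(283) · Id(566/283) = 2 · 2 = 4
  d = 566: d(566) · Id(566/566) = 4 · 1 = 4
Summing: (d * Id)(566) = 566 + 566 + 4 + 4 = 1140.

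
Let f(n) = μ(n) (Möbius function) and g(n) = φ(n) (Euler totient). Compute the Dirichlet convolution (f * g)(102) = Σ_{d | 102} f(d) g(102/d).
(μ * φ)(102) = 0

Divisors of 102: [1, 2, 3, 6, 17, 34, 51, 102]. For each d | 102:
  d = 1: μ(1) · φ(102/1) = 1 · 32 = 32
  d = 2: μ(2) · φ(102/2) = -1 · 32 = -32
  d = 3: μ(3) · φ(102/3) = -1 · 16 = -16
  d = 6: μ(6) · φ(102/6) = 1 · 16 = 16
  d = 17: μ(17) · φ(102/17) = -1 · 2 = -2
  d = 34: μ(34) · φ(102/34) = 1 · 2 = 2
  d = 51: μ(51) · φ(102/51) = 1 · 1 = 1
  d = 102: μ(102) · φ(102/102) = -1 · 1 = -1
Summing: (μ * φ)(102) = 32 + -32 + -16 + 16 + -2 + 2 + 1 + -1 = 0.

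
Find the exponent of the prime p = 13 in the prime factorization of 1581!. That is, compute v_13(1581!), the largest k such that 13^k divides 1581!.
v_13(1581!) = 130

Legendre's formula: v_p(n!) = Σ_{k ≥ 1} ⌊n / p^k⌋. For p = 13, n = 1581, the terms are:
  ⌊1581/13^1⌋ = ⌊1581/13⌋ = 121
  ⌊1581/13^2⌋ = ⌊1581/169⌋ = 9
(the next term ⌊1581/13^3⌋ = 0, terminating the sum). Summing: v_13(1581!) = 121 + 9 = 130.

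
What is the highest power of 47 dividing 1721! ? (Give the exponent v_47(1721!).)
v_47(1721!) = 36

Legendre's formula: v_p(n!) = Σ_{k ≥ 1} ⌊n / p^k⌋. For p = 47, n = 1721, the terms are:
  ⌊1721/47^1⌋ = ⌊1721/47⌋ = 36
(the next term ⌊1721/47^2⌋ = 0, terminating the sum). Summing: v_47(1721!) = 36 = 36.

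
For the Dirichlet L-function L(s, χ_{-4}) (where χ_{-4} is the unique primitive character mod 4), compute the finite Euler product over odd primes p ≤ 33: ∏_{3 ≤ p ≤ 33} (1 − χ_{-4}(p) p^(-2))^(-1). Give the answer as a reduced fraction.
∏ = 70163108671177093/76623095660544000

The odd primes p ≤ 33 are [3, 5, 7, 11, 13, 17, 19, 23, 29, 31]. For each, χ(p) = 1 if p ≡ 1 mod 4, χ(p) = −1 if p ≡ 3 mod 4. Taking (1 − χ(p)/p^2)^(-1) = p^2/(p^2 − χ(p)): (1 − (-1)/3^2)^(-1) · (1 − (1)/5^2)^(-1) · (1 − (-1)/7^2)^(-1) · (1 − (-1)/11^2)^(-1) · (1 − (1)/13^2)^(-1) · (1 − (1)/17^2)^(-1) · (1 − (-1)/19^2)^(-1) · (1 − (-1)/23^2)^(-1) · (1 − (1)/29^2)^(-1) · (1 − (-1)/31^2)^(-1) = 70163108671177093/76623095660544000.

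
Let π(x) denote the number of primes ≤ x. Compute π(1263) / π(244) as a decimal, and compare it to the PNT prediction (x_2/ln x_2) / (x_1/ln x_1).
π(1263)/π(244) = 205/53 ≈ 3.8679;  PNT prediction ≈ 3.9845.

π(244) = 53 and π(1263) = 205, so π(1263)/π(244) ≈ 3.8679. The PNT-predicted ratio is (1263/ln(1263)) / (244/ln(244)) ≈ 3.9845. The two agree to within a few percent, as expected.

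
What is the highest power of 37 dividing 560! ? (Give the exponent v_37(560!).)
v_37(560!) = 15

Legendre's formula: v_p(n!) = Σ_{k ≥ 1} ⌊n / p^k⌋. For p = 37, n = 560, the terms are:
  ⌊560/37^1⌋ = ⌊560/37⌋ = 15
(the next term ⌊560/37^2⌋ = 0, terminating the sum). Summing: v_37(560!) = 15 = 15.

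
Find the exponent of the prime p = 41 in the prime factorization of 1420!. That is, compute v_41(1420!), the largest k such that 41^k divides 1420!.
v_41(1420!) = 34

Legendre's formula: v_p(n!) = Σ_{k ≥ 1} ⌊n / p^k⌋. For p = 41, n = 1420, the terms are:
  ⌊1420/41^1⌋ = ⌊1420/41⌋ = 34
(the next term ⌊1420/41^2⌋ = 0, terminating the sum). Summing: v_41(1420!) = 34 = 34.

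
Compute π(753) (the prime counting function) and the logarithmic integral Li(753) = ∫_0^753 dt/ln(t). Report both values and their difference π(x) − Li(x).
π(753) = 133;  Li(753) ≈ 141.13;  π(x) − Li(x) ≈ -8.13.

Direct count of primes ≤ 753 gives π(753) = 133. Numerical evaluation of the logarithmic integral gives Li(753) ≈ 141.13. The difference π(x) − Li(x) ≈ -8.13 is typically negative for small/moderate x (Li(x) overestimates), though Littlewood's theorem shows this sign changes infinitely often.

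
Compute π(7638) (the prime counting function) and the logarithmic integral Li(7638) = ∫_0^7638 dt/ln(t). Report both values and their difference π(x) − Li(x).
π(7638) = 968;  Li(7638) ≈ 986.03;  π(x) − Li(x) ≈ -18.03.

Direct count of primes ≤ 7638 gives π(7638) = 968. Numerical evaluation of the logarithmic integral gives Li(7638) ≈ 986.03. The difference π(x) − Li(x) ≈ -18.03 is typically negative for small/moderate x (Li(x) overestimates), though Littlewood's theorem shows this sign changes infinitely often.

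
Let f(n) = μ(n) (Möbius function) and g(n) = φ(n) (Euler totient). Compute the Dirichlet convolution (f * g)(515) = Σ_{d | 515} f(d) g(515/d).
(μ * φ)(515) = 303

Divisors of 515: [1, 5, 103, 515]. For each d | 515:
  d = 1: μ(1) · φ(515/1) = 1 · 408 = 408
  d = 5: μ(5) · φ(515/5) = -1 · 102 = -102
  d = 103: μ(103) · φ(515/103) = -1 · 4 = -4
  d = 515: μ(515) · φ(515/515) = 1 · 1 = 1
Summing: (μ * φ)(515) = 408 + -102 + -4 + 1 = 303.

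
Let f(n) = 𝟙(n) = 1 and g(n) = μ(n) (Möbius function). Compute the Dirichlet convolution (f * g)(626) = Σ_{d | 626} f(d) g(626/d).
(𝟙 * μ)(626) = 0

Divisors of 626: [1, 2, 313, 626]. For each d | 626:
  d = 1: 𝟙(1) · μ(626/1) = 1 · 1 = 1
  d = 2: 𝟙(2) · μ(626/2) = 1 · -1 = -1
  d = 313: 𝟙(313) · μ(626/313) = 1 · -1 = -1
  d = 626: 𝟙(626) · μ(626/626) = 1 · 1 = 1
Summing: (𝟙 * μ)(626) = 1 + -1 + -1 + 1 = 0.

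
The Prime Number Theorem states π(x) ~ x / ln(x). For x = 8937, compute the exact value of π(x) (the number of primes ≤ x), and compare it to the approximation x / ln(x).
π(8937) = 1111;  x/ln(x) ≈ 982.31;  relative error ≈ 11.58%.

Directly count primes up to 8937: π(8937) = 1111. The PNT approximation gives 8937/ln(8937) ≈ 8937/9.09796 ≈ 982.31. Relative error (π(x) − x/ln(x)) / π(x) ≈ 11.58%; the approximation is known to undercount slightly (Li(x) is a better estimate).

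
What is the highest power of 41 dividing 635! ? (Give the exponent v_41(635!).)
v_41(635!) = 15

Legendre's formula: v_p(n!) = Σ_{k ≥ 1} ⌊n / p^k⌋. For p = 41, n = 635, the terms are:
  ⌊635/41^1⌋ = ⌊635/41⌋ = 15
(the next term ⌊635/41^2⌋ = 0, terminating the sum). Summing: v_41(635!) = 15 = 15.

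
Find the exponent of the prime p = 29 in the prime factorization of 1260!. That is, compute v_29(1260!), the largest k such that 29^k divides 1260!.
v_29(1260!) = 44

Legendre's formula: v_p(n!) = Σ_{k ≥ 1} ⌊n / p^k⌋. For p = 29, n = 1260, the terms are:
  ⌊1260/29^1⌋ = ⌊1260/29⌋ = 43
  ⌊1260/29^2⌋ = ⌊1260/841⌋ = 1
(the next term ⌊1260/29^3⌋ = 0, terminating the sum). Summing: v_29(1260!) = 43 + 1 = 44.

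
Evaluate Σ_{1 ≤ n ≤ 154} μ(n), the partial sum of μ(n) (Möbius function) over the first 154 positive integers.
Σ_{n ≤ 154} μ(n) = -2

Compute μ(n) for each 1 ≤ n ≤ 154: μ(1) = 1, μ(2) = -1, μ(3) = -1, μ(4) = 0, μ(5) = -1, μ(6) = 1, μ(7) = -1, μ(8) = 0, μ(9) = 0, μ(10) = 1, μ(11) = -1, μ(12) = 0, μ(13) = -1, μ(14) = 1, μ(15) = 1, μ(16) = 0, μ(17) = -1, μ(18) = 0, μ(19) = -1, μ(20) = 0, μ(21) = 1, μ(22) = 1, μ(23) = -1, μ(24) = 0, μ(25) = 0, μ(26) = 1, μ(27) = 0, μ(28) = 0, μ(29) = -1, μ(30) = -1, μ(31) = -1, μ(32) = 0, μ(33) = 1, μ(34) = 1, μ(35) = 1, μ(36) = 0, μ(37) = -1, μ(38) = 1, μ(39) = 1, μ(40) = 0, μ(41) = -1, μ(42) = -1, μ(43) = -1, μ(44) = 0, μ(45) = 0, μ(46) = 1, μ(47) = -1, μ(48) = 0, μ(49) = 0, μ(50) = 0, μ(51) = 1, μ(52) = 0, μ(53) = -1, μ(54) = 0, μ(55) = 1, μ(56) = 0, μ(57) = 1, μ(58) = 1, μ(59) = -1, μ(60) = 0, μ(61) = -1, μ(62) = 1, μ(63) = 0, μ(64) = 0, μ(65) = 1, μ(66) = -1, μ(67) = -1, μ(68) = 0, μ(69) = 1, μ(70) = -1, μ(71) = -1, μ(72) = 0, μ(73) = -1, μ(74) = 1, μ(75) = 0, μ(76) = 0, μ(77) = 1, μ(78) = -1, μ(79) = -1, μ(80) = 0, μ(81) = 0, μ(82) = 1, μ(83) = -1, μ(84) = 0, μ(85) = 1, μ(86) = 1, μ(87) = 1, μ(88) = 0, μ(89) = -1, μ(90) = 0, μ(91) = 1, μ(92) = 0, μ(93) = 1, μ(94) = 1, μ(95) = 1, μ(96) = 0, μ(97) = -1, μ(98) = 0, μ(99) = 0, μ(100) = 0, μ(101) = -1, μ(102) = -1, μ(103) = -1, μ(104) = 0, μ(105) = -1, μ(106) = 1, μ(107) = -1, μ(108) = 0, μ(109) = -1, μ(110) = -1, μ(111) = 1, μ(112) = 0, μ(113) = -1, μ(114) = -1, μ(115) = 1, μ(116) = 0, μ(117) = 0, μ(118) = 1, μ(119) = 1, μ(120) = 0, μ(121) = 0, μ(122) = 1, μ(123) = 1, μ(124) = 0, μ(125) = 0, μ(126) = 0, μ(127) = -1, μ(128) = 0, μ(129) = 1, μ(130) = -1, μ(131) = -1, μ(132) = 0, μ(133) = 1, μ(134) = 1, μ(135) = 0, μ(136) = 0, μ(137) = -1, μ(138) = -1, μ(139) = -1, μ(140) = 0, μ(141) = 1, μ(142) = 1, μ(143) = 1, μ(144) = 0, μ(145) = 1, μ(146) = 1, μ(147) = 0, μ(148) = 0, μ(149) = -1, μ(150) = 0, μ(151) = -1, μ(152) = 0, μ(153) = 0, μ(154) = -1. Summing all 154 values: -2. (Mertens function M(x) = Σ_{n ≤ x} μ(n); on average M(x) should be small (PNT ⟺ M(x) = o(x)).)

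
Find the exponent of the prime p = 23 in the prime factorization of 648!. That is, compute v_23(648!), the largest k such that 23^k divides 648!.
v_23(648!) = 29

Legendre's formula: v_p(n!) = Σ_{k ≥ 1} ⌊n / p^k⌋. For p = 23, n = 648, the terms are:
  ⌊648/23^1⌋ = ⌊648/23⌋ = 28
  ⌊648/23^2⌋ = ⌊648/529⌋ = 1
(the next term ⌊648/23^3⌋ = 0, terminating the sum). Summing: v_23(648!) = 28 + 1 = 29.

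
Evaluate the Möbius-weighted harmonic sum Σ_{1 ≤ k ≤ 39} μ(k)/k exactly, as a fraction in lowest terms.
Σ μ(k)/k = 124873406579/2473579378270

Values of μ(k) for 1 ≤ k ≤ 39: μ(1) = 1, μ(2) = -1, μ(3) = -1, μ(5) = -1, μ(6) = 1, μ(7) = -1, μ(10) = 1, μ(11) = -1, μ(13) = -1, μ(14) = 1, μ(15) = 1, μ(17) = -1, μ(19) = -1, μ(21) = 1, μ(22) = 1, μ(23) = -1, μ(26) = 1, μ(29) = -1, μ(30) = -1, μ(31) = -1, μ(33) = 1, μ(34) = 1, μ(35) = 1, μ(37) = -1, μ(38) = 1, μ(39) = 1, with μ = 0 on non-squarefree integers. Summing μ(k)/k for k where μ(k) ≠ 0 gives 124873406579/2473579378270 ≈ 0.0505. (PNT ⟺ this sum → 0 as n → ∞.)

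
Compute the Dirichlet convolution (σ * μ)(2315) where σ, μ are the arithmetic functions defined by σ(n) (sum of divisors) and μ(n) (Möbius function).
(σ * μ)(2315) = 2315

Divisors of 2315: [1, 5, 463, 2315]. For each d | 2315:
  d = 1: σ(1) · μ(2315/1) = 1 · 1 = 1
  d = 5: σ(5) · μ(2315/5) = 6 · -1 = -6
  d = 463: σ(463) · μ(2315/463) = 464 · -1 = -464
  d = 2315: σ(2315) · μ(2315/2315) = 2784 · 1 = 2784
Summing: (σ * μ)(2315) = 1 + -6 + -464 + 2784 = 2315.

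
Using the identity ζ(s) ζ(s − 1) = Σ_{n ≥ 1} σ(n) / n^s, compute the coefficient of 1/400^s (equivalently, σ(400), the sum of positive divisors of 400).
σ(400) = 961

In the product (Σ m^0/m^s)(Σ k / k^s) = Σ (Σ_{d | n} d) / n^s, the coefficient of 1/n^s is σ(n) = Σ_{d | n} d. For n = 400, divisors are [1, 2, 4, 5, 8, 10, 16, 20, 25, 40, 50, 80, 100, 200, 400]; summing: σ(400) = 961.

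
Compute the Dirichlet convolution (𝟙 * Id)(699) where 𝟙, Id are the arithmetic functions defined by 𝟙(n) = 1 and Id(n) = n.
(𝟙 * Id)(699) = 936

Divisors of 699: [1, 3, 233, 699]. For each d | 699:
  d = 1: 𝟙(1) · Id(699/1) = 1 · 699 = 699
  d = 3: 𝟙(3) · Id(699/3) = 1 · 233 = 233
  d = 233: 𝟙(233) · Id(699/233) = 1 · 3 = 3
  d = 699: 𝟙(699) · Id(699/699) = 1 · 1 = 1
Summing: (𝟙 * Id)(699) = 699 + 233 + 3 + 1 = 936.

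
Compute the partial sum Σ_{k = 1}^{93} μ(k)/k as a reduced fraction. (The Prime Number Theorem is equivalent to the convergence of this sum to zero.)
Σ μ(k)/k = 160646574025887074368700140133097/7922913965448516923550179200452770

Values of μ(k) for 1 ≤ k ≤ 93: μ(1) = 1, μ(2) = -1, μ(3) = -1, μ(5) = -1, μ(6) = 1, μ(7) = -1, μ(10) = 1, μ(11) = -1, μ(13) = -1, μ(14) = 1, μ(15) = 1, μ(17) = -1, μ(19) = -1, μ(21) = 1, μ(22) = 1, μ(23) = -1, μ(26) = 1, μ(29) = -1, μ(30) = -1, μ(31) = -1, μ(33) = 1, μ(34) = 1, μ(35) = 1, μ(37) = -1, μ(38) = 1, μ(39) = 1, μ(41) = -1, μ(42) = -1, μ(43) = -1, μ(46) = 1, μ(47) = -1, μ(51) = 1, μ(53) = -1, μ(55) = 1, μ(57) = 1, μ(58) = 1, μ(59) = -1, μ(61) = -1, μ(62) = 1, μ(65) = 1, μ(66) = -1, μ(67) = -1, μ(69) = 1, μ(70) = -1, μ(71) = -1, μ(73) = -1, μ(74) = 1, μ(77) = 1, μ(78) = -1, μ(79) = -1, μ(82) = 1, μ(83) = -1, μ(85) = 1, μ(86) = 1, μ(87) = 1, μ(89) = -1, μ(91) = 1, μ(93) = 1, with μ = 0 on non-squarefree integers. Summing μ(k)/k for k where μ(k) ≠ 0 gives 160646574025887074368700140133097/7922913965448516923550179200452770 ≈ 0.0203. (PNT ⟺ this sum → 0 as n → ∞.)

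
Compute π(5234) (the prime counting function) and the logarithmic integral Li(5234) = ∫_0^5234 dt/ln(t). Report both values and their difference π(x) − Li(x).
π(5234) = 696;  Li(5234) ≈ 711.68;  π(x) − Li(x) ≈ -15.68.

Direct count of primes ≤ 5234 gives π(5234) = 696. Numerical evaluation of the logarithmic integral gives Li(5234) ≈ 711.68. The difference π(x) − Li(x) ≈ -15.68 is typically negative for small/moderate x (Li(x) overestimates), though Littlewood's theorem shows this sign changes infinitely often.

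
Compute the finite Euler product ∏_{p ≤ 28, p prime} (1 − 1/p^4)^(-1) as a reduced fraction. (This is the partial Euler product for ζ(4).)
∏ = 179711034607426083154393/166042662475294310400000

The primes p ≤ 28 are [2, 3, 5, 7, 11, 13, 17, 19, 23]. For each prime, (1 − 1/p^4)^(-1) = p^4 / (p^4 − 1). The product is (1 − 1/2^4)^(-1), (1 − 1/3^4)^(-1), (1 − 1/5^4)^(-1), (1 − 1/7^4)^(-1), (1 − 1/11^4)^(-1), (1 − 1/13^4)^(-1), (1 − 1/17^4)^(-1), (1 − 1/19^4)^(-1), (1 − 1/23^4)^(-1) = ∏ p^4 / (p^4 − 1) = 179711034607426083154393/166042662475294310400000.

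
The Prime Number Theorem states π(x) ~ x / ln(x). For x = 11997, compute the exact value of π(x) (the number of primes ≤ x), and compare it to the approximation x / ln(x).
π(11997) = 1438;  x/ln(x) ≈ 1277.31;  relative error ≈ 11.17%.

Directly count primes up to 11997: π(11997) = 1438. The PNT approximation gives 11997/ln(11997) ≈ 11997/9.39241 ≈ 1277.31. Relative error (π(x) − x/ln(x)) / π(x) ≈ 11.17%; the approximation is known to undercount slightly (Li(x) is a better estimate).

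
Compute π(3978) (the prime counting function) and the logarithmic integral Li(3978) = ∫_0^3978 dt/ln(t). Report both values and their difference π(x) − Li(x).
π(3978) = 549;  Li(3978) ≈ 562.71;  π(x) − Li(x) ≈ -13.71.

Direct count of primes ≤ 3978 gives π(3978) = 549. Numerical evaluation of the logarithmic integral gives Li(3978) ≈ 562.71. The difference π(x) − Li(x) ≈ -13.71 is typically negative for small/moderate x (Li(x) overestimates), though Littlewood's theorem shows this sign changes infinitely often.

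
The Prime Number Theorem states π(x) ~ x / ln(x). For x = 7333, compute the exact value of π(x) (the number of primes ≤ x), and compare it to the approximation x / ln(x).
π(7333) = 935;  x/ln(x) ≈ 823.92;  relative error ≈ 11.88%.

Directly count primes up to 7333: π(7333) = 935. The PNT approximation gives 7333/ln(7333) ≈ 7333/8.90014 ≈ 823.92. Relative error (π(x) − x/ln(x)) / π(x) ≈ 11.88%; the approximation is known to undercount slightly (Li(x) is a better estimate).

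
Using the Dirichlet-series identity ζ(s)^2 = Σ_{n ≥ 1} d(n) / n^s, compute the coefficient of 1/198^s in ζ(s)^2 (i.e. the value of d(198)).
d(198) = 12

ζ(s)^2 = (Σ 1/m^s)(Σ 1/k^s). The coefficient of 1/n^s in the product is the number of ordered pairs (m, k) with mk = n, which equals d(n). For n = 198, divisors are [1, 2, 3, 6, 9, 11, 18, 22, 33, 66, 99, 198], so d(198) = 12.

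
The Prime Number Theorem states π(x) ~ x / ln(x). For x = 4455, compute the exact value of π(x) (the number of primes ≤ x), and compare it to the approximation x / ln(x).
π(4455) = 605;  x/ln(x) ≈ 530.24;  relative error ≈ 12.36%.

Directly count primes up to 4455: π(4455) = 605. The PNT approximation gives 4455/ln(4455) ≈ 4455/8.40178 ≈ 530.24. Relative error (π(x) − x/ln(x)) / π(x) ≈ 12.36%; the approximation is known to undercount slightly (Li(x) is a better estimate).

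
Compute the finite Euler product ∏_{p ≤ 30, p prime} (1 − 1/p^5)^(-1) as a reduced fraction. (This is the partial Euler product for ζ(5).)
∏ = 1706768644476839297326853940371821133625/1645986201084174767898449645913882788864

The primes p ≤ 30 are [2, 3, 5, 7, 11, 13, 17, 19, 23, 29]. For each prime, (1 − 1/p^5)^(-1) = p^5 / (p^5 − 1). The product is (1 − 1/2^5)^(-1), (1 − 1/3^5)^(-1), (1 − 1/5^5)^(-1), (1 − 1/7^5)^(-1), (1 − 1/11^5)^(-1), (1 − 1/13^5)^(-1), (1 − 1/17^5)^(-1), (1 − 1/19^5)^(-1), (1 − 1/23^5)^(-1), (1 − 1/29^5)^(-1) = ∏ p^5 / (p^5 − 1) = 1706768644476839297326853940371821133625/1645986201084174767898449645913882788864.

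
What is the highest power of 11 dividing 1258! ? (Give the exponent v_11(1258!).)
v_11(1258!) = 124

Legendre's formula: v_p(n!) = Σ_{k ≥ 1} ⌊n / p^k⌋. For p = 11, n = 1258, the terms are:
  ⌊1258/11^1⌋ = ⌊1258/11⌋ = 114
  ⌊1258/11^2⌋ = ⌊1258/121⌋ = 10
(the next term ⌊1258/11^3⌋ = 0, terminating the sum). Summing: v_11(1258!) = 114 + 10 = 124.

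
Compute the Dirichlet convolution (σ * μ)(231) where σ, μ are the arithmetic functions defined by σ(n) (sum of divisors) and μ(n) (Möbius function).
(σ * μ)(231) = 231

Divisors of 231: [1, 3, 7, 11, 21, 33, 77, 231]. For each d | 231:
  d = 1: σ(1) · μ(231/1) = 1 · -1 = -1
  d = 3: σ(3) · μ(231/3) = 4 · 1 = 4
  d = 7: σ(7) · μ(231/7) = 8 · 1 = 8
  d = 11: σ(11) · μ(231/11) = 12 · 1 = 12
  d = 21: σ(21) · μ(231/21) = 32 · -1 = -32
  d = 33: σ(33) · μ(231/33) = 48 · -1 = -48
  d = 77: σ(77) · μ(231/77) = 96 · -1 = -96
  d = 231: σ(231) · μ(231/231) = 384 · 1 = 384
Summing: (σ * μ)(231) = -1 + 4 + 8 + 12 + -32 + -48 + -96 + 384 = 231.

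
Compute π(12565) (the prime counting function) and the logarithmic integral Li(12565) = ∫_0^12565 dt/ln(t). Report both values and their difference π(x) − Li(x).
π(12565) = 1500;  Li(12565) ≈ 1521.10;  π(x) − Li(x) ≈ -21.10.

Direct count of primes ≤ 12565 gives π(12565) = 1500. Numerical evaluation of the logarithmic integral gives Li(12565) ≈ 1521.10. The difference π(x) − Li(x) ≈ -21.10 is typically negative for small/moderate x (Li(x) overestimates), though Littlewood's theorem shows this sign changes infinitely often.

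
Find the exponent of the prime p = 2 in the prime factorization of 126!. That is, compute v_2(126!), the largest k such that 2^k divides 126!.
v_2(126!) = 120

Legendre's formula: v_p(n!) = Σ_{k ≥ 1} ⌊n / p^k⌋. For p = 2, n = 126, the terms are:
  ⌊126/2^1⌋ = ⌊126/2⌋ = 63
  ⌊126/2^2⌋ = ⌊126/4⌋ = 31
  ⌊126/2^3⌋ = ⌊126/8⌋ = 15
  ⌊126/2^4⌋ = ⌊126/16⌋ = 7
  ⌊126/2^5⌋ = ⌊126/32⌋ = 3
  ⌊126/2^6⌋ = ⌊126/64⌋ = 1
(the next term ⌊126/2^7⌋ = 0, terminating the sum). Summing: v_2(126!) = 63 + 31 + 15 + 7 + 3 + 1 = 120.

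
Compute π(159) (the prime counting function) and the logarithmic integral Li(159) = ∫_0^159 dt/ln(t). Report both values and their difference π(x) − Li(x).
π(159) = 37;  Li(159) ≈ 42.29;  π(x) − Li(x) ≈ -5.29.

Direct count of primes ≤ 159 gives π(159) = 37. Numerical evaluation of the logarithmic integral gives Li(159) ≈ 42.29. The difference π(x) − Li(x) ≈ -5.29 is typically negative for small/moderate x (Li(x) overestimates), though Littlewood's theorem shows this sign changes infinitely often.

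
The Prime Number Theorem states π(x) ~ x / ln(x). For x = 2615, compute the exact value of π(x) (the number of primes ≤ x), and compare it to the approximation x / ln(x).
π(2615) = 379;  x/ln(x) ≈ 332.32;  relative error ≈ 12.32%.

Directly count primes up to 2615: π(2615) = 379. The PNT approximation gives 2615/ln(2615) ≈ 2615/7.86902 ≈ 332.32. Relative error (π(x) − x/ln(x)) / π(x) ≈ 12.32%; the approximation is known to undercount slightly (Li(x) is a better estimate).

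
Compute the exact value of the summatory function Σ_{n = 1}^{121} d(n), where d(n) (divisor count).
Σ_{n ≤ 121} d(n) = 605

Compute d(n) for each 1 ≤ n ≤ 121: d(1) = 1, d(2) = 2, d(3) = 2, d(4) = 3, d(5) = 2, d(6) = 4, d(7) = 2, d(8) = 4, d(9) = 3, d(10) = 4, d(11) = 2, d(12) = 6, d(13) = 2, d(14) = 4, d(15) = 4, d(16) = 5, d(17) = 2, d(18) = 6, d(19) = 2, d(20) = 6, d(21) = 4, d(22) = 4, d(23) = 2, d(24) = 8, d(25) = 3, d(26) = 4, d(27) = 4, d(28) = 6, d(29) = 2, d(30) = 8, d(31) = 2, d(32) = 6, d(33) = 4, d(34) = 4, d(35) = 4, d(36) = 9, d(37) = 2, d(38) = 4, d(39) = 4, d(40) = 8, d(41) = 2, d(42) = 8, d(43) = 2, d(44) = 6, d(45) = 6, d(46) = 4, d(47) = 2, d(48) = 10, d(49) = 3, d(50) = 6, d(51) = 4, d(52) = 6, d(53) = 2, d(54) = 8, d(55) = 4, d(56) = 8, d(57) = 4, d(58) = 4, d(59) = 2, d(60) = 12, d(61) = 2, d(62) = 4, d(63) = 6, d(64) = 7, d(65) = 4, d(66) = 8, d(67) = 2, d(68) = 6, d(69) = 4, d(70) = 8, d(71) = 2, d(72) = 12, d(73) = 2, d(74) = 4, d(75) = 6, d(76) = 6, d(77) = 4, d(78) = 8, d(79) = 2, d(80) = 10, d(81) = 5, d(82) = 4, d(83) = 2, d(84) = 12, d(85) = 4, d(86) = 4, d(87) = 4, d(88) = 8, d(89) = 2, d(90) = 12, d(91) = 4, d(92) = 6, d(93) = 4, d(94) = 4, d(95) = 4, d(96) = 12, d(97) = 2, d(98) = 6, d(99) = 6, d(100) = 9, d(101) = 2, d(102) = 8, d(103) = 2, d(104) = 8, d(105) = 8, d(106) = 4, d(107) = 2, d(108) = 12, d(109) = 2, d(110) = 8, d(111) = 4, d(112) = 10, d(113) = 2, d(114) = 8, d(115) = 4, d(116) = 6, d(117) = 6, d(118) = 4, d(119) = 4, d(120) = 16, d(121) = 3. Summing all 121 values: 605. (Dirichlet's divisor formula: Σ_{n ≤ x} d(n) = x ln(x) + (2γ − 1) x + O(√x). For x = 121, the asymptotic estimate is ≈ 598.98.)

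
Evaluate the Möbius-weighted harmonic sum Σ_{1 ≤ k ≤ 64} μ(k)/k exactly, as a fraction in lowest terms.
Σ μ(k)/k = 1874648830674470878723/117288381359406970983270

Values of μ(k) for 1 ≤ k ≤ 64: μ(1) = 1, μ(2) = -1, μ(3) = -1, μ(5) = -1, μ(6) = 1, μ(7) = -1, μ(10) = 1, μ(11) = -1, μ(13) = -1, μ(14) = 1, μ(15) = 1, μ(17) = -1, μ(19) = -1, μ(21) = 1, μ(22) = 1, μ(23) = -1, μ(26) = 1, μ(29) = -1, μ(30) = -1, μ(31) = -1, μ(33) = 1, μ(34) = 1, μ(35) = 1, μ(37) = -1, μ(38) = 1, μ(39) = 1, μ(41) = -1, μ(42) = -1, μ(43) = -1, μ(46) = 1, μ(47) = -1, μ(51) = 1, μ(53) = -1, μ(55) = 1, μ(57) = 1, μ(58) = 1, μ(59) = -1, μ(61) = -1, μ(62) = 1, with μ = 0 on non-squarefree integers. Summing μ(k)/k for k where μ(k) ≠ 0 gives 1874648830674470878723/117288381359406970983270 ≈ 0.0160. (PNT ⟺ this sum → 0 as n → ∞.)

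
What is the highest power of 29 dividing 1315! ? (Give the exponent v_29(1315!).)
v_29(1315!) = 46

Legendre's formula: v_p(n!) = Σ_{k ≥ 1} ⌊n / p^k⌋. For p = 29, n = 1315, the terms are:
  ⌊1315/29^1⌋ = ⌊1315/29⌋ = 45
  ⌊1315/29^2⌋ = ⌊1315/841⌋ = 1
(the next term ⌊1315/29^3⌋ = 0, terminating the sum). Summing: v_29(1315!) = 45 + 1 = 46.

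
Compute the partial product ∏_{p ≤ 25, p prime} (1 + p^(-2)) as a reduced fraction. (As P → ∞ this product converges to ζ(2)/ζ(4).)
∏ = 3394003400000/2252055594789

The primes p ≤ 25 are [2, 3, 5, 7, 11, 13, 17, 19, 23]. For each, (1 + 1/p^2) = (p^2 + 1)/p^2. Multiplying these fractions over p ∈ [2, 3, 5, 7, 11, 13, 17, 19, 23] gives 3394003400000/2252055594789. (In the limit P → ∞ this tends to ζ(2)/ζ(4).)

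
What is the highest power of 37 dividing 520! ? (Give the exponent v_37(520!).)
v_37(520!) = 14

Legendre's formula: v_p(n!) = Σ_{k ≥ 1} ⌊n / p^k⌋. For p = 37, n = 520, the terms are:
  ⌊520/37^1⌋ = ⌊520/37⌋ = 14
(the next term ⌊520/37^2⌋ = 0, terminating the sum). Summing: v_37(520!) = 14 = 14.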